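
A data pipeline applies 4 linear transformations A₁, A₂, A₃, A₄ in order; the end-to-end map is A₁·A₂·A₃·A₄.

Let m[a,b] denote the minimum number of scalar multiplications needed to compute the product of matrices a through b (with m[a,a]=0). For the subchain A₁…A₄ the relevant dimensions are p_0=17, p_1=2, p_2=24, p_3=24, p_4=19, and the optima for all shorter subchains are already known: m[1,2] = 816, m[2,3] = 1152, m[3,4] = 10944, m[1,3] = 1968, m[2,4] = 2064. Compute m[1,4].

m[1,4] = min over k∈[1,3] of m[1,k]+m[k+1,4]+p_{0}·p_k·p_{4}.
k=1: 0 + 2064 + 17·2·19 = 2710; k=2: 816 + 10944 + 17·24·19 = 19512; k=3: 1968 + 0 + 17·24·19 = 9720.
Minimum: 2710 at k=1.

2710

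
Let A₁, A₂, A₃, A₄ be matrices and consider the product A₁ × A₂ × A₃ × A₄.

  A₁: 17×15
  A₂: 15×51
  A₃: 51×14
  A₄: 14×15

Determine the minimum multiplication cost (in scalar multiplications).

17685

Adjacent pairs: A₁A₂ = 17·15·51 = 13005; A₂A₃ = 15·51·14 = 10710; A₃A₄ = 51·14·15 = 10710.
Length 3: A₁..A₃: k=1: 0+10710+17·15·14=14280; k=2: 13005+0+17·51·14=25143 → min 14280 | A₂..A₄: k=2: 0+10710+15·51·15=22185; k=3: 10710+0+15·14·15=13860 → min 13860.
Length 4: A₁..A₄: k=1: 0+13860+17·15·15=17685; k=2: 13005+10710+17·51·15=36720; k=3: 14280+0+17·14·15=17850 → min 17685.
Optimal order: (A₁ × ((A₂ × A₃) × A₄)) with cost 17685.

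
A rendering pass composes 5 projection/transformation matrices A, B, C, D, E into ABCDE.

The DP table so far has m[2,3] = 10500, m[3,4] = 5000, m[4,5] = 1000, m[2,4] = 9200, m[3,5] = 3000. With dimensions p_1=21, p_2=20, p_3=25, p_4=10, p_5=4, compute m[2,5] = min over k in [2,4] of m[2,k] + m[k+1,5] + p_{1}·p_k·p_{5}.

m[2,5] = min over k∈[2,4] of m[2,k]+m[k+1,5]+p_{1}·p_k·p_{5}.
k=2: 0 + 3000 + 21·20·4 = 4680; k=3: 10500 + 1000 + 21·25·4 = 13600; k=4: 9200 + 0 + 21·10·4 = 10040.
Minimum: 4680 at k=2.

4680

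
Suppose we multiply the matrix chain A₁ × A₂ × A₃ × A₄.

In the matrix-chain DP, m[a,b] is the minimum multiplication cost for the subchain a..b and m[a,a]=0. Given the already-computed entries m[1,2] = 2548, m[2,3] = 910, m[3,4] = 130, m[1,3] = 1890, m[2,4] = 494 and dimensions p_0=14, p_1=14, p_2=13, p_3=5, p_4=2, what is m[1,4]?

m[1,4] = min over k∈[1,3] of m[1,k]+m[k+1,4]+p_{0}·p_k·p_{4}.
k=1: 0 + 494 + 14·14·2 = 886; k=2: 2548 + 130 + 14·13·2 = 3042; k=3: 1890 + 0 + 14·5·2 = 2030.
Minimum: 886 at k=1.

886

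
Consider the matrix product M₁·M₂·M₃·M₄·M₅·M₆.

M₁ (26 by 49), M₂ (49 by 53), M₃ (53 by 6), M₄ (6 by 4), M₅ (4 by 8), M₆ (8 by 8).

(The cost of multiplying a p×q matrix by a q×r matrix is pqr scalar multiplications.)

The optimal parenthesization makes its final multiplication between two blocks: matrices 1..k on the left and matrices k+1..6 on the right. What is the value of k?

Adjacent pairs: M₁M₂ = 26·49·53 = 67522; M₂M₃ = 49·53·6 = 15582; M₃M₄ = 53·6·4 = 1272; M₄M₅ = 6·4·8 = 192; M₅M₆ = 4·8·8 = 256.
Length 3: M₁..M₃: k=1: 0+15582+26·49·6=23226; k=2: 67522+0+26·53·6=75790 → min 23226 | M₂..M₄: k=2: 0+1272+49·53·4=11660; k=3: 15582+0+49·6·4=16758 → min 11660 | M₃..M₅: k=3: 0+192+53·6·8=2736; k=4: 1272+0+53·4·8=2968 → min 2736 | M₄..M₆: k=4: 0+256+6·4·8=448; k=5: 192+0+6·8·8=576 → min 448.
Length 4: M₁..M₄: k=1: 0+11660+26·49·4=16756; k=2: 67522+1272+26·53·4=74306; k=3: 23226+0+26·6·4=23850 → min 16756 | M₂..M₅: k=2: 0+2736+49·53·8=23512; k=3: 15582+192+49·6·8=18126; k=4: 11660+0+49·4·8=13228 → min 13228 | M₃..M₆: k=3: 0+448+53·6·8=2992; k=4: 1272+256+53·4·8=3224; k=5: 2736+0+53·8·8=6128 → min 2992.
Length 5: M₁..M₅: k=1: 0+13228+26·49·8=23420; k=2: 67522+2736+26·53·8=81282; k=3: 23226+192+26·6·8=24666; k=4: 16756+0+26·4·8=17588 → min 17588 | M₂..M₆: k=2: 0+2992+49·53·8=23768; k=3: 15582+448+49·6·8=18382; k=4: 11660+256+49·4·8=13484; k=5: 13228+0+49·8·8=16364 → min 13484.
Top-level splits: k=1: (M₁..M₁)·(M₂..M₆) → 0+13484+26·49·8 = 23676; k=2: (M₁..M₂)·(M₃..M₆) → 67522+2992+26·53·8 = 81538; k=3: (M₁..M₃)·(M₄..M₆) → 23226+448+26·6·8 = 24922; k=4: (M₁..M₄)·(M₅..M₆) → 16756+256+26·4·8 = 17844; k=5: (M₁..M₅)·(M₆..M₆) → 17588+0+26·8·8 = 19252.
Best split is after M₄, i.e. k = 4.

4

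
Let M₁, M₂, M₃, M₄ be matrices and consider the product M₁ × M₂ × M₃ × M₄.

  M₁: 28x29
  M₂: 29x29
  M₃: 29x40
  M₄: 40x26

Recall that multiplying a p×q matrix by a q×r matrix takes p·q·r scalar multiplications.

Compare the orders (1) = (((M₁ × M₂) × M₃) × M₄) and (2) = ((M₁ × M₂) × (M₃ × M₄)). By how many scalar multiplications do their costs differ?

Order (1) = (((M₁ × M₂) × M₃) × M₄): (M₁ × M₂): 28×29 by 29×29 → 28×29, cost 28·29·29 = 23548; ((M₁ × M₂) × M₃): 28×29 by 29×40 → 28×40, cost 28·29·40 = 32480; cumulative 56028; (((M₁ × M₂) × M₃) × M₄): 28×40 by 40×26 → 28×26, cost 28·40·26 = 29120; cumulative 85148. Total 85148.
Order (2) = ((M₁ × M₂) × (M₃ × M₄)): (M₁ × M₂): 28×29 by 29×29 → 28×29, cost 28·29·29 = 23548; (M₃ × M₄): 29×40 by 40×26 → 29×26, cost 29·40·26 = 30160; ((M₁ × M₂) × (M₃ × M₄)): 28×29 by 29×26 → 28×26, cost 28·29·26 = 21112; cumulative 74820. Total 74820.
Difference: |85148 − 74820| = 10328.

10328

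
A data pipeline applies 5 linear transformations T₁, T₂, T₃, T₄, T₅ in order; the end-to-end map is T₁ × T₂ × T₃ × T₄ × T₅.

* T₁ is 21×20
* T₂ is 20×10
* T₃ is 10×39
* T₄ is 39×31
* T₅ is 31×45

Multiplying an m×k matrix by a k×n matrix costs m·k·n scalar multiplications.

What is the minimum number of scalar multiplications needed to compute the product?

Adjacent pairs: T₁T₂ = 21·20·10 = 4200; T₂T₃ = 20·10·39 = 7800; T₃T₄ = 10·39·31 = 12090; T₄T₅ = 39·31·45 = 54405.
Length 3: T₁..T₃: k=1: 0+7800+21·20·39=24180; k=2: 4200+0+21·10·39=12390 → min 12390 | T₂..T₄: k=2: 0+12090+20·10·31=18290; k=3: 7800+0+20·39·31=31980 → min 18290 | T₃..T₅: k=3: 0+54405+10·39·45=71955; k=4: 12090+0+10·31·45=26040 → min 26040.
Length 4: T₁..T₄: k=1: 0+18290+21·20·31=31310; k=2: 4200+12090+21·10·31=22800; k=3: 12390+0+21·39·31=37779 → min 22800 | T₂..T₅: k=2: 0+26040+20·10·45=35040; k=3: 7800+54405+20·39·45=97305; k=4: 18290+0+20·31·45=46190 → min 35040.
Length 5: T₁..T₅: k=1: 0+35040+21·20·45=53940; k=2: 4200+26040+21·10·45=39690; k=3: 12390+54405+21·39·45=103650; k=4: 22800+0+21·31·45=52095 → min 39690.
Optimal order: ((T₁ × T₂) × ((T₃ × T₄) × T₅)) with cost 39690.

39690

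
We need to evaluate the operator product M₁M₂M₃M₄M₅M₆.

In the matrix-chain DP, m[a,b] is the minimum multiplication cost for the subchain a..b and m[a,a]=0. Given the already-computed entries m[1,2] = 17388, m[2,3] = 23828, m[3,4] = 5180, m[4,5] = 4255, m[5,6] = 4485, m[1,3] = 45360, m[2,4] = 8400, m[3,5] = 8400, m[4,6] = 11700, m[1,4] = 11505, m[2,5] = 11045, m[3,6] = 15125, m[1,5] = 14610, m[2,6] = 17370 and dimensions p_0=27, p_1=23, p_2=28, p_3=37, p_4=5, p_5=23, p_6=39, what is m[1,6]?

21255

m[1,6] = min over k∈[1,5] of m[1,k]+m[k+1,6]+p_{0}·p_k·p_{6}.
k=1: 0 + 17370 + 27·23·39 = 41589; k=2: 17388 + 15125 + 27·28·39 = 61997; k=3: 45360 + 11700 + 27·37·39 = 96021; k=4: 11505 + 4485 + 27·5·39 = 21255; k=5: 14610 + 0 + 27·23·39 = 38829.
Minimum: 21255 at k=4.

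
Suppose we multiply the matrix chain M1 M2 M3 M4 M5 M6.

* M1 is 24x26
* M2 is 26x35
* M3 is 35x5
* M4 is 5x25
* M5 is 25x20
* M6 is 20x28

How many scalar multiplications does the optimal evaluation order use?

Adjacent pairs: M1M2 = 24·26·35 = 21840; M2M3 = 26·35·5 = 4550; M3M4 = 35·5·25 = 4375; M4M5 = 5·25·20 = 2500; M5M6 = 25·20·28 = 14000.
Length 3: M1..M3: k=1: 0+4550+24·26·5=7670; k=2: 21840+0+24·35·5=26040 → min 7670 | M2..M4: k=2: 0+4375+26·35·25=27125; k=3: 4550+0+26·5·25=7800 → min 7800 | M3..M5: k=3: 0+2500+35·5·20=6000; k=4: 4375+0+35·25·20=21875 → min 6000 | M4..M6: k=4: 0+14000+5·25·28=17500; k=5: 2500+0+5·20·28=5300 → min 5300.
Length 4: M1..M4: k=1: 0+7800+24·26·25=23400; k=2: 21840+4375+24·35·25=47215; k=3: 7670+0+24·5·25=10670 → min 10670 | M2..M5: k=2: 0+6000+26·35·20=24200; k=3: 4550+2500+26·5·20=9650; k=4: 7800+0+26·25·20=20800 → min 9650 | M3..M6: k=3: 0+5300+35·5·28=10200; k=4: 4375+14000+35·25·28=42875; k=5: 6000+0+35·20·28=25600 → min 10200.
Length 5: M1..M5: k=1: 0+9650+24·26·20=22130; k=2: 21840+6000+24·35·20=44640; k=3: 7670+2500+24·5·20=12570; k=4: 10670+0+24·25·20=22670 → min 12570 | M2..M6: k=2: 0+10200+26·35·28=35680; k=3: 4550+5300+26·5·28=13490; k=4: 7800+14000+26·25·28=40000; k=5: 9650+0+26·20·28=24210 → min 13490.
Length 6: M1..M6: k=1: 0+13490+24·26·28=30962; k=2: 21840+10200+24·35·28=55560; k=3: 7670+5300+24·5·28=16330; k=4: 10670+14000+24·25·28=41470; k=5: 12570+0+24·20·28=26010 → min 16330.
Optimal order: ((M1 (M2 M3)) ((M4 M5) M6)) with cost 16330.

16330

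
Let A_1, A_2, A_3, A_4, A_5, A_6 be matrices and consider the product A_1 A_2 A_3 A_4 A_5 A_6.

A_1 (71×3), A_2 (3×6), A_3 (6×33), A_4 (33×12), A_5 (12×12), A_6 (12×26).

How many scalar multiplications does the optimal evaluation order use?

Adjacent pairs: A_1A_2 = 71·3·6 = 1278; A_2A_3 = 3·6·33 = 594; A_3A_4 = 6·33·12 = 2376; A_4A_5 = 33·12·12 = 4752; A_5A_6 = 12·12·26 = 3744.
Length 3: A_1..A_3: k=1: 0+594+71·3·33=7623; k=2: 1278+0+71·6·33=15336 → min 7623 | A_2..A_4: k=2: 0+2376+3·6·12=2592; k=3: 594+0+3·33·12=1782 → min 1782 | A_3..A_5: k=3: 0+4752+6·33·12=7128; k=4: 2376+0+6·12·12=3240 → min 3240 | A_4..A_6: k=4: 0+3744+33·12·26=14040; k=5: 4752+0+33·12·26=15048 → min 14040.
Length 4: A_1..A_4: k=1: 0+1782+71·3·12=4338; k=2: 1278+2376+71·6·12=8766; k=3: 7623+0+71·33·12=35739 → min 4338 | A_2..A_5: k=2: 0+3240+3·6·12=3456; k=3: 594+4752+3·33·12=6534; k=4: 1782+0+3·12·12=2214 → min 2214 | A_3..A_6: k=3: 0+14040+6·33·26=19188; k=4: 2376+3744+6·12·26=7992; k=5: 3240+0+6·12·26=5112 → min 5112.
Length 5: A_1..A_5: k=1: 0+2214+71·3·12=4770; k=2: 1278+3240+71·6·12=9630; k=3: 7623+4752+71·33·12=40491; k=4: 4338+0+71·12·12=14562 → min 4770 | A_2..A_6: k=2: 0+5112+3·6·26=5580; k=3: 594+14040+3·33·26=17208; k=4: 1782+3744+3·12·26=6462; k=5: 2214+0+3·12·26=3150 → min 3150.
Length 6: A_1..A_6: k=1: 0+3150+71·3·26=8688; k=2: 1278+5112+71·6·26=17466; k=3: 7623+14040+71·33·26=82581; k=4: 4338+3744+71·12·26=30234; k=5: 4770+0+71·12·26=26922 → min 8688.
Optimal order: (A_1 ((((A_2 A_3) A_4) A_5) A_6)) with cost 8688.

8688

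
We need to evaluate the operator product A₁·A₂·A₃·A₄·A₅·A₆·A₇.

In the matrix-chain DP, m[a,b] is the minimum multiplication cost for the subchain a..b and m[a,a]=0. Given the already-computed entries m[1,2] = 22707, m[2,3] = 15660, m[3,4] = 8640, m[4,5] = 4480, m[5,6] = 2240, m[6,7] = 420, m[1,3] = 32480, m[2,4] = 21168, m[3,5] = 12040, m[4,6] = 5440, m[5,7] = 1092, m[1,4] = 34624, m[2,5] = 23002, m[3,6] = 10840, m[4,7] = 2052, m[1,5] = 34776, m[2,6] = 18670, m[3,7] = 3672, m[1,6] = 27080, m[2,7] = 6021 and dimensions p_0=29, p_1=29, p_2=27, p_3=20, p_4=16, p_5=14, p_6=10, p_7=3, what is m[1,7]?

8544

m[1,7] = min over k∈[1,6] of m[1,k]+m[k+1,7]+p_{0}·p_k·p_{7}.
k=1: 0 + 6021 + 29·29·3 = 8544; k=2: 22707 + 3672 + 29·27·3 = 28728; k=3: 32480 + 2052 + 29·20·3 = 36272; k=4: 34624 + 1092 + 29·16·3 = 37108; k=5: 34776 + 420 + 29·14·3 = 36414; k=6: 27080 + 0 + 29·10·3 = 27950.
Minimum: 8544 at k=1.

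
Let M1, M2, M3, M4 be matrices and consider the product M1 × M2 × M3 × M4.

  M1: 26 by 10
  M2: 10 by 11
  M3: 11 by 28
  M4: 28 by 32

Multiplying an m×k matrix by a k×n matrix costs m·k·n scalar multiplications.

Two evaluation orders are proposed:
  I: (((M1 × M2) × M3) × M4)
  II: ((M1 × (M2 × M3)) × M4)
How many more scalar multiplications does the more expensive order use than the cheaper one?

Order I = (((M1 × M2) × M3) × M4): (M1 × M2): 26×10 by 10×11 → 26×11, cost 26·10·11 = 2860; ((M1 × M2) × M3): 26×11 by 11×28 → 26×28, cost 26·11·28 = 8008; cumulative 10868; (((M1 × M2) × M3) × M4): 26×28 by 28×32 → 26×32, cost 26·28·32 = 23296; cumulative 34164. Total 34164.
Order II = ((M1 × (M2 × M3)) × M4): (M2 × M3): 10×11 by 11×28 → 10×28, cost 10·11·28 = 3080; (M1 × (M2 × M3)): 26×10 by 10×28 → 26×28, cost 26·10·28 = 7280; cumulative 10360; ((M1 × (M2 × M3)) × M4): 26×28 by 28×32 → 26×32, cost 26·28·32 = 23296; cumulative 33656. Total 33656.
Difference: |34164 − 33656| = 508.

508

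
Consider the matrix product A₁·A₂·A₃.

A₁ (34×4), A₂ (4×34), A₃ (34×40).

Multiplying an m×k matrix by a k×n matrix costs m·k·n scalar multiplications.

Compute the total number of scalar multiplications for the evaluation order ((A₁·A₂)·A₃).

(A₁·A₂): 34×4 by 4×34 → 34×34, cost 34·4·34 = 4624
((A₁·A₂)·A₃): 34×34 by 34×40 → 34×40, cost 34·34·40 = 46240; cumulative 50864
Total: 50864 scalar multiplications.

50864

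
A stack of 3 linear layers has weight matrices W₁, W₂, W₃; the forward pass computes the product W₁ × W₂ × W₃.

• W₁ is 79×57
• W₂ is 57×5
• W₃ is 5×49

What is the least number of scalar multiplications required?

41870

Order (W₁ × (W₂ × W₃)): (W₂ × W₃): 57×5 by 5×49 → 57×49, cost 57·5·49 = 13965; (W₁ × (W₂ × W₃)): 79×57 by 57×49 → 79×49, cost 79·57·49 = 220647; cumulative 234612. Total 234612.
Order ((W₁ × W₂) × W₃): (W₁ × W₂): 79×57 by 57×5 → 79×5, cost 79·57·5 = 22515; ((W₁ × W₂) × W₃): 79×5 by 5×49 → 79×49, cost 79·5·49 = 19355; cumulative 41870. Total 41870.
Minimum: 41870.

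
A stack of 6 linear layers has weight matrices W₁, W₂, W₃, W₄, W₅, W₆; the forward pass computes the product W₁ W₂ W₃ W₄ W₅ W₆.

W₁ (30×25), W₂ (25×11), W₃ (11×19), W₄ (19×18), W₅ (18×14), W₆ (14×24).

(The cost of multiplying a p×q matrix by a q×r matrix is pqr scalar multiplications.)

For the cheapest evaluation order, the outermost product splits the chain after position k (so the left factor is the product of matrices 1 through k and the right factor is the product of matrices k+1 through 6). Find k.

2

Adjacent pairs: W₁W₂ = 30·25·11 = 8250; W₂W₃ = 25·11·19 = 5225; W₃W₄ = 11·19·18 = 3762; W₄W₅ = 19·18·14 = 4788; W₅W₆ = 18·14·24 = 6048.
Length 3: W₁..W₃: k=1: 0+5225+30·25·19=19475; k=2: 8250+0+30·11·19=14520 → min 14520 | W₂..W₄: k=2: 0+3762+25·11·18=8712; k=3: 5225+0+25·19·18=13775 → min 8712 | W₃..W₅: k=3: 0+4788+11·19·14=7714; k=4: 3762+0+11·18·14=6534 → min 6534 | W₄..W₆: k=4: 0+6048+19·18·24=14256; k=5: 4788+0+19·14·24=11172 → min 11172.
Length 4: W₁..W₄: k=1: 0+8712+30·25·18=22212; k=2: 8250+3762+30·11·18=17952; k=3: 14520+0+30·19·18=24780 → min 17952 | W₂..W₅: k=2: 0+6534+25·11·14=10384; k=3: 5225+4788+25·19·14=16663; k=4: 8712+0+25·18·14=15012 → min 10384 | W₃..W₆: k=3: 0+11172+11·19·24=16188; k=4: 3762+6048+11·18·24=14562; k=5: 6534+0+11·14·24=10230 → min 10230.
Length 5: W₁..W₅: k=1: 0+10384+30·25·14=20884; k=2: 8250+6534+30·11·14=19404; k=3: 14520+4788+30·19·14=27288; k=4: 17952+0+30·18·14=25512 → min 19404 | W₂..W₆: k=2: 0+10230+25·11·24=16830; k=3: 5225+11172+25·19·24=27797; k=4: 8712+6048+25·18·24=25560; k=5: 10384+0+25·14·24=18784 → min 16830.
Top-level splits: k=1: (W₁..W₁)·(W₂..W₆) → 0+16830+30·25·24 = 34830; k=2: (W₁..W₂)·(W₃..W₆) → 8250+10230+30·11·24 = 26400; k=3: (W₁..W₃)·(W₄..W₆) → 14520+11172+30·19·24 = 39372; k=4: (W₁..W₄)·(W₅..W₆) → 17952+6048+30·18·24 = 36960; k=5: (W₁..W₅)·(W₆..W₆) → 19404+0+30·14·24 = 29484.
Best split is after W₂, i.e. k = 2.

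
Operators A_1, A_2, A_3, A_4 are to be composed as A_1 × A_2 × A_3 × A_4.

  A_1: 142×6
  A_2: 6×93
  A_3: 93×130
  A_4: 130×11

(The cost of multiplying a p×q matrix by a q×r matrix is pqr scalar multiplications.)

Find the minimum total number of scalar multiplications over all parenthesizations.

90492

Adjacent pairs: A_1A_2 = 142·6·93 = 79236; A_2A_3 = 6·93·130 = 72540; A_3A_4 = 93·130·11 = 132990.
Length 3: A_1..A_3: k=1: 0+72540+142·6·130=183300; k=2: 79236+0+142·93·130=1796016 → min 183300 | A_2..A_4: k=2: 0+132990+6·93·11=139128; k=3: 72540+0+6·130·11=81120 → min 81120.
Length 4: A_1..A_4: k=1: 0+81120+142·6·11=90492; k=2: 79236+132990+142·93·11=357492; k=3: 183300+0+142·130·11=386360 → min 90492.
Optimal order: (A_1 × ((A_2 × A_3) × A_4)) with cost 90492.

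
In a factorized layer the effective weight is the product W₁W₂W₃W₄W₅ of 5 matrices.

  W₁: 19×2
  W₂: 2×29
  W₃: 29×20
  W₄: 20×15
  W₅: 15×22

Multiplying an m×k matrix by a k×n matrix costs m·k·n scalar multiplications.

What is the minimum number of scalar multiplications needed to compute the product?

Adjacent pairs: W₁W₂ = 19·2·29 = 1102; W₂W₃ = 2·29·20 = 1160; W₃W₄ = 29·20·15 = 8700; W₄W₅ = 20·15·22 = 6600.
Length 3: W₁..W₃: k=1: 0+1160+19·2·20=1920; k=2: 1102+0+19·29·20=12122 → min 1920 | W₂..W₄: k=2: 0+8700+2·29·15=9570; k=3: 1160+0+2·20·15=1760 → min 1760 | W₃..W₅: k=3: 0+6600+29·20·22=19360; k=4: 8700+0+29·15·22=18270 → min 18270.
Length 4: W₁..W₄: k=1: 0+1760+19·2·15=2330; k=2: 1102+8700+19·29·15=18067; k=3: 1920+0+19·20·15=7620 → min 2330 | W₂..W₅: k=2: 0+18270+2·29·22=19546; k=3: 1160+6600+2·20·22=8640; k=4: 1760+0+2·15·22=2420 → min 2420.
Length 5: W₁..W₅: k=1: 0+2420+19·2·22=3256; k=2: 1102+18270+19·29·22=31494; k=3: 1920+6600+19·20·22=16880; k=4: 2330+0+19·15·22=8600 → min 3256.
Optimal order: (W₁(((W₂W₃)W₄)W₅)) with cost 3256.

3256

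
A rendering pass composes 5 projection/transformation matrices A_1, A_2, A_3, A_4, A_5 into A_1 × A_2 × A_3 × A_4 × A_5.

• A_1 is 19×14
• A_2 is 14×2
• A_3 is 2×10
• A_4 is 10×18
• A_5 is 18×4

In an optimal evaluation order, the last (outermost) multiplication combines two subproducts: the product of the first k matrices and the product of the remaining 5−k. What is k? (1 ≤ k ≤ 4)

Adjacent pairs: A_1A_2 = 19·14·2 = 532; A_2A_3 = 14·2·10 = 280; A_3A_4 = 2·10·18 = 360; A_4A_5 = 10·18·4 = 720.
Length 3: A_1..A_3: k=1: 0+280+19·14·10=2940; k=2: 532+0+19·2·10=912 → min 912 | A_2..A_4: k=2: 0+360+14·2·18=864; k=3: 280+0+14·10·18=2800 → min 864 | A_3..A_5: k=3: 0+720+2·10·4=800; k=4: 360+0+2·18·4=504 → min 504.
Length 4: A_1..A_4: k=1: 0+864+19·14·18=5652; k=2: 532+360+19·2·18=1576; k=3: 912+0+19·10·18=4332 → min 1576 | A_2..A_5: k=2: 0+504+14·2·4=616; k=3: 280+720+14·10·4=1560; k=4: 864+0+14·18·4=1872 → min 616.
Top-level splits: k=1: (A_1..A_1)·(A_2..A_5) → 0+616+19·14·4 = 1680; k=2: (A_1..A_2)·(A_3..A_5) → 532+504+19·2·4 = 1188; k=3: (A_1..A_3)·(A_4..A_5) → 912+720+19·10·4 = 2392; k=4: (A_1..A_4)·(A_5..A_5) → 1576+0+19·18·4 = 2944.
Best split is after A_2, i.e. k = 2.

2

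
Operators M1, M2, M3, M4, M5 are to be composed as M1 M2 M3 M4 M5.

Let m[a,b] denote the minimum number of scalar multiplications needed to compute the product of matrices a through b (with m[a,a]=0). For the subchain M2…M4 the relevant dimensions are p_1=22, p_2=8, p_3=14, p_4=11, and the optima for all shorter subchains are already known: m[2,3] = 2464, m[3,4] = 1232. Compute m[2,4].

3168

m[2,4] = min over k∈[2,3] of m[2,k]+m[k+1,4]+p_{1}·p_k·p_{4}.
k=2: 0 + 1232 + 22·8·11 = 3168; k=3: 2464 + 0 + 22·14·11 = 5852.
Minimum: 3168 at k=2.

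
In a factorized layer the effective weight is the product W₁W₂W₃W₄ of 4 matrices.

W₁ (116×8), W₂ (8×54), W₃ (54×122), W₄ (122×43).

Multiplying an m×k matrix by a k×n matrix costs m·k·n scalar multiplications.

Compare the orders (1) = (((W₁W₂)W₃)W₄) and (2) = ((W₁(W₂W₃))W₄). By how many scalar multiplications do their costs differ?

648400

Order (1) = (((W₁W₂)W₃)W₄): (W₁W₂): 116×8 by 8×54 → 116×54, cost 116·8·54 = 50112; ((W₁W₂)W₃): 116×54 by 54×122 → 116×122, cost 116·54·122 = 764208; cumulative 814320; (((W₁W₂)W₃)W₄): 116×122 by 122×43 → 116×43, cost 116·122·43 = 608536; cumulative 1422856. Total 1422856.
Order (2) = ((W₁(W₂W₃))W₄): (W₂W₃): 8×54 by 54×122 → 8×122, cost 8·54·122 = 52704; (W₁(W₂W₃)): 116×8 by 8×122 → 116×122, cost 116·8·122 = 113216; cumulative 165920; ((W₁(W₂W₃))W₄): 116×122 by 122×43 → 116×43, cost 116·122·43 = 608536; cumulative 774456. Total 774456.
Difference: |1422856 − 774456| = 648400.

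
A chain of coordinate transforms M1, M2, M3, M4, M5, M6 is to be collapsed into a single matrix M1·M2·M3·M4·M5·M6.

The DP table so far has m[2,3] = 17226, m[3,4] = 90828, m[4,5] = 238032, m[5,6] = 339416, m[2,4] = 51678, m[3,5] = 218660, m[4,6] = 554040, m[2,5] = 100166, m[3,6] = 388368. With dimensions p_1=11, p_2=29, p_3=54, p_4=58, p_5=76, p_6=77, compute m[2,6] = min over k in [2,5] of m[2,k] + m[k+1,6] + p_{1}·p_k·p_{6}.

164538

m[2,6] = min over k∈[2,5] of m[2,k]+m[k+1,6]+p_{1}·p_k·p_{6}.
k=2: 0 + 388368 + 11·29·77 = 412931; k=3: 17226 + 554040 + 11·54·77 = 617004; k=4: 51678 + 339416 + 11·58·77 = 440220; k=5: 100166 + 0 + 11·76·77 = 164538.
Minimum: 164538 at k=5.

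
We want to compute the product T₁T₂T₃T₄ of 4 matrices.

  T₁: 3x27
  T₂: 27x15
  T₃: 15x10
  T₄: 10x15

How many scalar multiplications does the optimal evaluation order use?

2115

Adjacent pairs: T₁T₂ = 3·27·15 = 1215; T₂T₃ = 27·15·10 = 4050; T₃T₄ = 15·10·15 = 2250.
Length 3: T₁..T₃: k=1: 0+4050+3·27·10=4860; k=2: 1215+0+3·15·10=1665 → min 1665 | T₂..T₄: k=2: 0+2250+27·15·15=8325; k=3: 4050+0+27·10·15=8100 → min 8100.
Length 4: T₁..T₄: k=1: 0+8100+3·27·15=9315; k=2: 1215+2250+3·15·15=4140; k=3: 1665+0+3·10·15=2115 → min 2115.
Optimal order: (((T₁T₂)T₃)T₄) with cost 2115.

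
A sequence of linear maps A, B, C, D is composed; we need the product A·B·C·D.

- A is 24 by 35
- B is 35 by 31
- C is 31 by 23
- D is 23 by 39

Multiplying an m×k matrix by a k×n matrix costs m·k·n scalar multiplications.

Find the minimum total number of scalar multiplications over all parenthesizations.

64680

Adjacent pairs: AB = 24·35·31 = 26040; BC = 35·31·23 = 24955; CD = 31·23·39 = 27807.
Length 3: A..C: k=1: 0+24955+24·35·23=44275; k=2: 26040+0+24·31·23=43152 → min 43152 | B..D: k=2: 0+27807+35·31·39=70122; k=3: 24955+0+35·23·39=56350 → min 56350.
Length 4: A..D: k=1: 0+56350+24·35·39=89110; k=2: 26040+27807+24·31·39=82863; k=3: 43152+0+24·23·39=64680 → min 64680.
Optimal order: (((A·B)·C)·D) with cost 64680.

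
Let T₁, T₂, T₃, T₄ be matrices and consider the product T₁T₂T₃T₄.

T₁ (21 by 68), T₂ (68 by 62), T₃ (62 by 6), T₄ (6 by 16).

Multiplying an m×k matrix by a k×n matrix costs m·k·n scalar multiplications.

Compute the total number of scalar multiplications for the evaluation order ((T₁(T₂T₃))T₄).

35880

(T₂T₃): 68×62 by 62×6 → 68×6, cost 68·62·6 = 25296
(T₁(T₂T₃)): 21×68 by 68×6 → 21×6, cost 21·68·6 = 8568; cumulative 33864
((T₁(T₂T₃))T₄): 21×6 by 6×16 → 21×16, cost 21·6·16 = 2016; cumulative 35880
Total: 35880 scalar multiplications.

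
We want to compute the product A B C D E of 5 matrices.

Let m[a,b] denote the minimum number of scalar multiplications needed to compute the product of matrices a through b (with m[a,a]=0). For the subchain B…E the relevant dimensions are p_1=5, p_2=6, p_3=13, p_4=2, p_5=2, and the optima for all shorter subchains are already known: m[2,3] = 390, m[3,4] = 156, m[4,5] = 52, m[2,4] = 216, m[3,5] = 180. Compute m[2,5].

m[2,5] = min over k∈[2,4] of m[2,k]+m[k+1,5]+p_{1}·p_k·p_{5}.
k=2: 0 + 180 + 5·6·2 = 240; k=3: 390 + 52 + 5·13·2 = 572; k=4: 216 + 0 + 5·2·2 = 236.
Minimum: 236 at k=4.

236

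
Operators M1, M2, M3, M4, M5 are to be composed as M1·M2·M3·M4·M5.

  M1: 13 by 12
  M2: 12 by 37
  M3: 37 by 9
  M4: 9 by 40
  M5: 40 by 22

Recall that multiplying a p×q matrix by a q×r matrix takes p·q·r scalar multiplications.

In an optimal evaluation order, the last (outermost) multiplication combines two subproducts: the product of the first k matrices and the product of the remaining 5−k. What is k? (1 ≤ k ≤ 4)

3

Adjacent pairs: M1M2 = 13·12·37 = 5772; M2M3 = 12·37·9 = 3996; M3M4 = 37·9·40 = 13320; M4M5 = 9·40·22 = 7920.
Length 3: M1..M3: k=1: 0+3996+13·12·9=5400; k=2: 5772+0+13·37·9=10101 → min 5400 | M2..M4: k=2: 0+13320+12·37·40=31080; k=3: 3996+0+12·9·40=8316 → min 8316 | M3..M5: k=3: 0+7920+37·9·22=15246; k=4: 13320+0+37·40·22=45880 → min 15246.
Length 4: M1..M4: k=1: 0+8316+13·12·40=14556; k=2: 5772+13320+13·37·40=38332; k=3: 5400+0+13·9·40=10080 → min 10080 | M2..M5: k=2: 0+15246+12·37·22=25014; k=3: 3996+7920+12·9·22=14292; k=4: 8316+0+12·40·22=18876 → min 14292.
Top-level splits: k=1: (M1..M1)·(M2..M5) → 0+14292+13·12·22 = 17724; k=2: (M1..M2)·(M3..M5) → 5772+15246+13·37·22 = 31600; k=3: (M1..M3)·(M4..M5) → 5400+7920+13·9·22 = 15894; k=4: (M1..M4)·(M5..M5) → 10080+0+13·40·22 = 21520.
Best split is after M3, i.e. k = 3.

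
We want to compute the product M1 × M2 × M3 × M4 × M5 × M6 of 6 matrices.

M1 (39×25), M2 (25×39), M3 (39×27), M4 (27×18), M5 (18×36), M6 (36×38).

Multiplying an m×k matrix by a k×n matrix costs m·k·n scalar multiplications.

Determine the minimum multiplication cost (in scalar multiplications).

Adjacent pairs: M1M2 = 39·25·39 = 38025; M2M3 = 25·39·27 = 26325; M3M4 = 39·27·18 = 18954; M4M5 = 27·18·36 = 17496; M5M6 = 18·36·38 = 24624.
Length 3: M1..M3: k=1: 0+26325+39·25·27=52650; k=2: 38025+0+39·39·27=79092 → min 52650 | M2..M4: k=2: 0+18954+25·39·18=36504; k=3: 26325+0+25·27·18=38475 → min 36504 | M3..M5: k=3: 0+17496+39·27·36=55404; k=4: 18954+0+39·18·36=44226 → min 44226 | M4..M6: k=4: 0+24624+27·18·38=43092; k=5: 17496+0+27·36·38=54432 → min 43092.
Length 4: M1..M4: k=1: 0+36504+39·25·18=54054; k=2: 38025+18954+39·39·18=84357; k=3: 52650+0+39·27·18=71604 → min 54054 | M2..M5: k=2: 0+44226+25·39·36=79326; k=3: 26325+17496+25·27·36=68121; k=4: 36504+0+25·18·36=52704 → min 52704 | M3..M6: k=3: 0+43092+39·27·38=83106; k=4: 18954+24624+39·18·38=70254; k=5: 44226+0+39·36·38=97578 → min 70254.
Length 5: M1..M5: k=1: 0+52704+39·25·36=87804; k=2: 38025+44226+39·39·36=137007; k=3: 52650+17496+39·27·36=108054; k=4: 54054+0+39·18·36=79326 → min 79326 | M2..M6: k=2: 0+70254+25·39·38=107304; k=3: 26325+43092+25·27·38=95067; k=4: 36504+24624+25·18·38=78228; k=5: 52704+0+25·36·38=86904 → min 78228.
Length 6: M1..M6: k=1: 0+78228+39·25·38=115278; k=2: 38025+70254+39·39·38=166077; k=3: 52650+43092+39·27·38=135756; k=4: 54054+24624+39·18·38=105354; k=5: 79326+0+39·36·38=132678 → min 105354.
Optimal order: ((M1 × (M2 × (M3 × M4))) × (M5 × M6)) with cost 105354.

105354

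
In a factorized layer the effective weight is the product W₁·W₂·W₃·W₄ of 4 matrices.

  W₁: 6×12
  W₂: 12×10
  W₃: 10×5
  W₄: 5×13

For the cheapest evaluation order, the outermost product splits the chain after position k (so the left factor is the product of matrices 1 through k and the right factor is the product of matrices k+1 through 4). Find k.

Adjacent pairs: W₁W₂ = 6·12·10 = 720; W₂W₃ = 12·10·5 = 600; W₃W₄ = 10·5·13 = 650.
Length 3: W₁..W₃: k=1: 0+600+6·12·5=960; k=2: 720+0+6·10·5=1020 → min 960 | W₂..W₄: k=2: 0+650+12·10·13=2210; k=3: 600+0+12·5·13=1380 → min 1380.
Top-level splits: k=1: (W₁..W₁)·(W₂..W₄) → 0+1380+6·12·13 = 2316; k=2: (W₁..W₂)·(W₃..W₄) → 720+650+6·10·13 = 2150; k=3: (W₁..W₃)·(W₄..W₄) → 960+0+6·5·13 = 1350.
Best split is after W₃, i.e. k = 3.

3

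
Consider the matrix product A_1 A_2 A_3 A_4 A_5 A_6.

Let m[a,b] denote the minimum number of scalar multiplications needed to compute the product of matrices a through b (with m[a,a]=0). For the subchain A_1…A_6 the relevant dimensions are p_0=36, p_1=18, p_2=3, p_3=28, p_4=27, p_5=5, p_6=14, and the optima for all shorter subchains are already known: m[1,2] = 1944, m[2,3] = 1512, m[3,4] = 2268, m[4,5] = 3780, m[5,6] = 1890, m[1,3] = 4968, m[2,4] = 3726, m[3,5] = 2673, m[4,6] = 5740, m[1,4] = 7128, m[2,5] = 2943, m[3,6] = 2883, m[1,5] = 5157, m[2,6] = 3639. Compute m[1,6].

m[1,6] = min over k∈[1,5] of m[1,k]+m[k+1,6]+p_{0}·p_k·p_{6}.
k=1: 0 + 3639 + 36·18·14 = 12711; k=2: 1944 + 2883 + 36·3·14 = 6339; k=3: 4968 + 5740 + 36·28·14 = 24820; k=4: 7128 + 1890 + 36·27·14 = 22626; k=5: 5157 + 0 + 36·5·14 = 7677.
Minimum: 6339 at k=2.

6339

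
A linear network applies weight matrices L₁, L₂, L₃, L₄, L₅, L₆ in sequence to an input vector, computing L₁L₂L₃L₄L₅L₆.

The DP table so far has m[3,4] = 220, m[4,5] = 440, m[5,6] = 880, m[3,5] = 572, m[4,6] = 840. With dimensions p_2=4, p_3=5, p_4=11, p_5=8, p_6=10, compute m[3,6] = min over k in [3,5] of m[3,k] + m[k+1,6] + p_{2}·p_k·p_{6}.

m[3,6] = min over k∈[3,5] of m[3,k]+m[k+1,6]+p_{2}·p_k·p_{6}.
k=3: 0 + 840 + 4·5·10 = 1040; k=4: 220 + 880 + 4·11·10 = 1540; k=5: 572 + 0 + 4·8·10 = 892.
Minimum: 892 at k=5.

892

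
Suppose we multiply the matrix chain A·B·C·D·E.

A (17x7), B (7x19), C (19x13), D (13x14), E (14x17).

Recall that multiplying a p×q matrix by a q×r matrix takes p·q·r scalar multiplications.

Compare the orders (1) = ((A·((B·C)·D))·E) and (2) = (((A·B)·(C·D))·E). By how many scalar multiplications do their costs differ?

Order (1) = ((A·((B·C)·D))·E): (B·C): 7×19 by 19×13 → 7×13, cost 7·19·13 = 1729; ((B·C)·D): 7×13 by 13×14 → 7×14, cost 7·13·14 = 1274; cumulative 3003; (A·((B·C)·D)): 17×7 by 7×14 → 17×14, cost 17·7·14 = 1666; cumulative 4669; ((A·((B·C)·D))·E): 17×14 by 14×17 → 17×17, cost 17·14·17 = 4046; cumulative 8715. Total 8715.
Order (2) = (((A·B)·(C·D))·E): (A·B): 17×7 by 7×19 → 17×19, cost 17·7·19 = 2261; (C·D): 19×13 by 13×14 → 19×14, cost 19·13·14 = 3458; ((A·B)·(C·D)): 17×19 by 19×14 → 17×14, cost 17·19·14 = 4522; cumulative 10241; (((A·B)·(C·D))·E): 17×14 by 14×17 → 17×17, cost 17·14·17 = 4046; cumulative 14287. Total 14287.
Difference: |8715 − 14287| = 5572.

5572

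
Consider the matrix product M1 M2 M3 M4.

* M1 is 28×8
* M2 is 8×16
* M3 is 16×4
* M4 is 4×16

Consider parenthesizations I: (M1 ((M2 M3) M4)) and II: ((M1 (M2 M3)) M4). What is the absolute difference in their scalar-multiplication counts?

Order I = (M1 ((M2 M3) M4)): (M2 M3): 8×16 by 16×4 → 8×4, cost 8·16·4 = 512; ((M2 M3) M4): 8×4 by 4×16 → 8×16, cost 8·4·16 = 512; cumulative 1024; (M1 ((M2 M3) M4)): 28×8 by 8×16 → 28×16, cost 28·8·16 = 3584; cumulative 4608. Total 4608.
Order II = ((M1 (M2 M3)) M4): (M2 M3): 8×16 by 16×4 → 8×4, cost 8·16·4 = 512; (M1 (M2 M3)): 28×8 by 8×4 → 28×4, cost 28·8·4 = 896; cumulative 1408; ((M1 (M2 M3)) M4): 28×4 by 4×16 → 28×16, cost 28·4·16 = 1792; cumulative 3200. Total 3200.
Difference: |4608 − 3200| = 1408.

1408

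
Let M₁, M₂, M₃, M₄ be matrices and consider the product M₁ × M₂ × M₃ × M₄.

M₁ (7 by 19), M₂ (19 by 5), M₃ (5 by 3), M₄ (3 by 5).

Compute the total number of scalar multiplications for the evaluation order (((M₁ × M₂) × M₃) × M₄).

(M₁ × M₂): 7×19 by 19×5 → 7×5, cost 7·19·5 = 665
((M₁ × M₂) × M₃): 7×5 by 5×3 → 7×3, cost 7·5·3 = 105; cumulative 770
(((M₁ × M₂) × M₃) × M₄): 7×3 by 3×5 → 7×5, cost 7·3·5 = 105; cumulative 875
Total: 875 scalar multiplications.

875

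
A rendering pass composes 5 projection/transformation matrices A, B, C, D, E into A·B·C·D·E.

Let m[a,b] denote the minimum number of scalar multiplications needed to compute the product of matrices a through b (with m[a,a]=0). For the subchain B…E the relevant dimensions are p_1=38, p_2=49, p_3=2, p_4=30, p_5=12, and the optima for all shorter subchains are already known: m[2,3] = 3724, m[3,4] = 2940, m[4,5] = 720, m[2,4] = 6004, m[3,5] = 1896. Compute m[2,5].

5356

m[2,5] = min over k∈[2,4] of m[2,k]+m[k+1,5]+p_{1}·p_k·p_{5}.
k=2: 0 + 1896 + 38·49·12 = 24240; k=3: 3724 + 720 + 38·2·12 = 5356; k=4: 6004 + 0 + 38·30·12 = 19684.
Minimum: 5356 at k=3.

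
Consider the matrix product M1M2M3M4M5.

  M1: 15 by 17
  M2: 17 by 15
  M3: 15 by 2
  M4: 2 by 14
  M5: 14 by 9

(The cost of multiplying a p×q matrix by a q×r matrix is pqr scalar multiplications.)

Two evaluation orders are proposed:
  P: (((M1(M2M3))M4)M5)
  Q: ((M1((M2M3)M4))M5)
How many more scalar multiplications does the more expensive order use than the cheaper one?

Order P = (((M1(M2M3))M4)M5): (M2M3): 17×15 by 15×2 → 17×2, cost 17·15·2 = 510; (M1(M2M3)): 15×17 by 17×2 → 15×2, cost 15·17·2 = 510; cumulative 1020; ((M1(M2M3))M4): 15×2 by 2×14 → 15×14, cost 15·2·14 = 420; cumulative 1440; (((M1(M2M3))M4)M5): 15×14 by 14×9 → 15×9, cost 15·14·9 = 1890; cumulative 3330. Total 3330.
Order Q = ((M1((M2M3)M4))M5): (M2M3): 17×15 by 15×2 → 17×2, cost 17·15·2 = 510; ((M2M3)M4): 17×2 by 2×14 → 17×14, cost 17·2·14 = 476; cumulative 986; (M1((M2M3)M4)): 15×17 by 17×14 → 15×14, cost 15·17·14 = 3570; cumulative 4556; ((M1((M2M3)M4))M5): 15×14 by 14×9 → 15×9, cost 15·14·9 = 1890; cumulative 6446. Total 6446.
Difference: |3330 − 6446| = 3116.

3116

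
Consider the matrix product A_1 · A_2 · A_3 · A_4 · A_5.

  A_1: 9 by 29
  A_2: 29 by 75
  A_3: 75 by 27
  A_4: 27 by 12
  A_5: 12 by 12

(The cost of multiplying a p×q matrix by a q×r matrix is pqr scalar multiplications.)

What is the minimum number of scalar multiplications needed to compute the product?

42012

Adjacent pairs: A_1A_2 = 9·29·75 = 19575; A_2A_3 = 29·75·27 = 58725; A_3A_4 = 75·27·12 = 24300; A_4A_5 = 27·12·12 = 3888.
Length 3: A_1..A_3: k=1: 0+58725+9·29·27=65772; k=2: 19575+0+9·75·27=37800 → min 37800 | A_2..A_4: k=2: 0+24300+29·75·12=50400; k=3: 58725+0+29·27·12=68121 → min 50400 | A_3..A_5: k=3: 0+3888+75·27·12=28188; k=4: 24300+0+75·12·12=35100 → min 28188.
Length 4: A_1..A_4: k=1: 0+50400+9·29·12=53532; k=2: 19575+24300+9·75·12=51975; k=3: 37800+0+9·27·12=40716 → min 40716 | A_2..A_5: k=2: 0+28188+29·75·12=54288; k=3: 58725+3888+29·27·12=72009; k=4: 50400+0+29·12·12=54576 → min 54288.
Length 5: A_1..A_5: k=1: 0+54288+9·29·12=57420; k=2: 19575+28188+9·75·12=55863; k=3: 37800+3888+9·27·12=44604; k=4: 40716+0+9·12·12=42012 → min 42012.
Optimal order: ((((A_1 · A_2) · A_3) · A_4) · A_5) with cost 42012.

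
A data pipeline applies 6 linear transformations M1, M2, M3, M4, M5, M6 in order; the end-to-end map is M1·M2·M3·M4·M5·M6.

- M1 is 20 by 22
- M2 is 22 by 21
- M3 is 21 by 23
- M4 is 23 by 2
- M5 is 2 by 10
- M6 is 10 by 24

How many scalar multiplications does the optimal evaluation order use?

Adjacent pairs: M1M2 = 20·22·21 = 9240; M2M3 = 22·21·23 = 10626; M3M4 = 21·23·2 = 966; M4M5 = 23·2·10 = 460; M5M6 = 2·10·24 = 480.
Length 3: M1..M3: k=1: 0+10626+20·22·23=20746; k=2: 9240+0+20·21·23=18900 → min 18900 | M2..M4: k=2: 0+966+22·21·2=1890; k=3: 10626+0+22·23·2=11638 → min 1890 | M3..M5: k=3: 0+460+21·23·10=5290; k=4: 966+0+21·2·10=1386 → min 1386 | M4..M6: k=4: 0+480+23·2·24=1584; k=5: 460+0+23·10·24=5980 → min 1584.
Length 4: M1..M4: k=1: 0+1890+20·22·2=2770; k=2: 9240+966+20·21·2=11046; k=3: 18900+0+20·23·2=19820 → min 2770 | M2..M5: k=2: 0+1386+22·21·10=6006; k=3: 10626+460+22·23·10=16146; k=4: 1890+0+22·2·10=2330 → min 2330 | M3..M6: k=3: 0+1584+21·23·24=13176; k=4: 966+480+21·2·24=2454; k=5: 1386+0+21·10·24=6426 → min 2454.
Length 5: M1..M5: k=1: 0+2330+20·22·10=6730; k=2: 9240+1386+20·21·10=14826; k=3: 18900+460+20·23·10=23960; k=4: 2770+0+20·2·10=3170 → min 3170 | M2..M6: k=2: 0+2454+22·21·24=13542; k=3: 10626+1584+22·23·24=24354; k=4: 1890+480+22·2·24=3426; k=5: 2330+0+22·10·24=7610 → min 3426.
Length 6: M1..M6: k=1: 0+3426+20·22·24=13986; k=2: 9240+2454+20·21·24=21774; k=3: 18900+1584+20·23·24=31524; k=4: 2770+480+20·2·24=4210; k=5: 3170+0+20·10·24=7970 → min 4210.
Optimal order: ((M1·(M2·(M3·M4)))·(M5·M6)) with cost 4210.

4210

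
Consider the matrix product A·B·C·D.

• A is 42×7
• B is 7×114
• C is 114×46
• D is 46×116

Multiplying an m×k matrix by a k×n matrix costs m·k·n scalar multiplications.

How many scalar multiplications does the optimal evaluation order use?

Adjacent pairs: AB = 42·7·114 = 33516; BC = 7·114·46 = 36708; CD = 114·46·116 = 608304.
Length 3: A..C: k=1: 0+36708+42·7·46=50232; k=2: 33516+0+42·114·46=253764 → min 50232 | B..D: k=2: 0+608304+7·114·116=700872; k=3: 36708+0+7·46·116=74060 → min 74060.
Length 4: A..D: k=1: 0+74060+42·7·116=108164; k=2: 33516+608304+42·114·116=1197228; k=3: 50232+0+42·46·116=274344 → min 108164.
Optimal order: (A·((B·C)·D)) with cost 108164.

108164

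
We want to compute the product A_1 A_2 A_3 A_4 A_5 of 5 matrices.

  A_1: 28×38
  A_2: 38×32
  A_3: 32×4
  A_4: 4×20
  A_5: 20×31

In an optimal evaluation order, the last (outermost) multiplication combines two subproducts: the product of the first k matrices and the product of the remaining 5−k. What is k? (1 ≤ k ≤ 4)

3

Adjacent pairs: A_1A_2 = 28·38·32 = 34048; A_2A_3 = 38·32·4 = 4864; A_3A_4 = 32·4·20 = 2560; A_4A_5 = 4·20·31 = 2480.
Length 3: A_1..A_3: k=1: 0+4864+28·38·4=9120; k=2: 34048+0+28·32·4=37632 → min 9120 | A_2..A_4: k=2: 0+2560+38·32·20=26880; k=3: 4864+0+38·4·20=7904 → min 7904 | A_3..A_5: k=3: 0+2480+32·4·31=6448; k=4: 2560+0+32·20·31=22400 → min 6448.
Length 4: A_1..A_4: k=1: 0+7904+28·38·20=29184; k=2: 34048+2560+28·32·20=54528; k=3: 9120+0+28·4·20=11360 → min 11360 | A_2..A_5: k=2: 0+6448+38·32·31=44144; k=3: 4864+2480+38·4·31=12056; k=4: 7904+0+38·20·31=31464 → min 12056.
Top-level splits: k=1: (A_1..A_1)·(A_2..A_5) → 0+12056+28·38·31 = 45040; k=2: (A_1..A_2)·(A_3..A_5) → 34048+6448+28·32·31 = 68272; k=3: (A_1..A_3)·(A_4..A_5) → 9120+2480+28·4·31 = 15072; k=4: (A_1..A_4)·(A_5..A_5) → 11360+0+28·20·31 = 28720.
Best split is after A_3, i.e. k = 3.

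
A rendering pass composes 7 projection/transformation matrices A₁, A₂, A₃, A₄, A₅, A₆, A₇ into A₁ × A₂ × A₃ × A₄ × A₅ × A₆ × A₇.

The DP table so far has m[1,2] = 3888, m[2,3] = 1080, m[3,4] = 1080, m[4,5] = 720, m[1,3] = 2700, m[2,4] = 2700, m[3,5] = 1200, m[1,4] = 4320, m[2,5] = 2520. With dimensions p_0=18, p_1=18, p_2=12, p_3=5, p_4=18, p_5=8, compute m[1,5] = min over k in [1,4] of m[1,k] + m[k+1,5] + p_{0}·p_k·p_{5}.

4140

m[1,5] = min over k∈[1,4] of m[1,k]+m[k+1,5]+p_{0}·p_k·p_{5}.
k=1: 0 + 2520 + 18·18·8 = 5112; k=2: 3888 + 1200 + 18·12·8 = 6816; k=3: 2700 + 720 + 18·5·8 = 4140; k=4: 4320 + 0 + 18·18·8 = 6912.
Minimum: 4140 at k=3.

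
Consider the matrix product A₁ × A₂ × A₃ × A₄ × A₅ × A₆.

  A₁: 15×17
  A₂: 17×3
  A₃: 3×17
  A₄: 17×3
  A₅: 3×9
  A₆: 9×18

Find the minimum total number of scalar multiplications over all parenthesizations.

Adjacent pairs: A₁A₂ = 15·17·3 = 765; A₂A₃ = 17·3·17 = 867; A₃A₄ = 3·17·3 = 153; A₄A₅ = 17·3·9 = 459; A₅A₆ = 3·9·18 = 486.
Length 3: A₁..A₃: k=1: 0+867+15·17·17=5202; k=2: 765+0+15·3·17=1530 → min 1530 | A₂..A₄: k=2: 0+153+17·3·3=306; k=3: 867+0+17·17·3=1734 → min 306 | A₃..A₅: k=3: 0+459+3·17·9=918; k=4: 153+0+3·3·9=234 → min 234 | A₄..A₆: k=4: 0+486+17·3·18=1404; k=5: 459+0+17·9·18=3213 → min 1404.
Length 4: A₁..A₄: k=1: 0+306+15·17·3=1071; k=2: 765+153+15·3·3=1053; k=3: 1530+0+15·17·3=2295 → min 1053 | A₂..A₅: k=2: 0+234+17·3·9=693; k=3: 867+459+17·17·9=3927; k=4: 306+0+17·3·9=765 → min 693 | A₃..A₆: k=3: 0+1404+3·17·18=2322; k=4: 153+486+3·3·18=801; k=5: 234+0+3·9·18=720 → min 720.
Length 5: A₁..A₅: k=1: 0+693+15·17·9=2988; k=2: 765+234+15·3·9=1404; k=3: 1530+459+15·17·9=4284; k=4: 1053+0+15·3·9=1458 → min 1404 | A₂..A₆: k=2: 0+720+17·3·18=1638; k=3: 867+1404+17·17·18=7473; k=4: 306+486+17·3·18=1710; k=5: 693+0+17·9·18=3447 → min 1638.
Length 6: A₁..A₆: k=1: 0+1638+15·17·18=6228; k=2: 765+720+15·3·18=2295; k=3: 1530+1404+15·17·18=7524; k=4: 1053+486+15·3·18=2349; k=5: 1404+0+15·9·18=3834 → min 2295.
Optimal order: ((A₁ × A₂) × (((A₃ × A₄) × A₅) × A₆)) with cost 2295.

2295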